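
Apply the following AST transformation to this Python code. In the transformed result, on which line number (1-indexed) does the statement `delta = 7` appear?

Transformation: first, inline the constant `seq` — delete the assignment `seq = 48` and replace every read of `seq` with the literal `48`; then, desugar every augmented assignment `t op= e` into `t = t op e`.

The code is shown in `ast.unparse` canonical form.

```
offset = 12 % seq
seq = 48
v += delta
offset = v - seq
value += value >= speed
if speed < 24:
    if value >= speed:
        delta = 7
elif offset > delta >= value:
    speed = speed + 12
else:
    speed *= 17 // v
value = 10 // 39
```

Transformed code:
offset = 12 % 48
v = v + delta
offset = v - 48
value = value + (value >= speed)
if speed < 24:
    if value >= speed:
        delta = 7
elif offset > delta >= value:
    speed = speed + 12
else:
    speed = speed * (17 // v)
value = 10 // 39

7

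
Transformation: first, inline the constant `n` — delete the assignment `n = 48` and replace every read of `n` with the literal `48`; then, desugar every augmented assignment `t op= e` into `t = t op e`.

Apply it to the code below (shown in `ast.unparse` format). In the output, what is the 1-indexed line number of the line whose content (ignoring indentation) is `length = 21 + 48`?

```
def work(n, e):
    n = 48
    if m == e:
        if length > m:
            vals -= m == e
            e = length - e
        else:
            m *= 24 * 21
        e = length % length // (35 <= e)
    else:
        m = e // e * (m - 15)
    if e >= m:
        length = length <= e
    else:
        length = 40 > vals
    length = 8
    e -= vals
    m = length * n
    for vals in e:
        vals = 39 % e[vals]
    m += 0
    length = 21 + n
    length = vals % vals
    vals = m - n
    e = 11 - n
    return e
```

21

Transformed code:
def work(n, e):
    if m == e:
        if length > m:
            vals = vals - (m == e)
            e = length - e
        else:
            m = m * (24 * 21)
        e = length % length // (35 <= e)
    else:
        m = e // e * (m - 15)
    if e >= m:
        length = length <= e
    else:
        length = 40 > vals
    length = 8
    e = e - vals
    m = length * 48
    for vals in e:
        vals = 39 % e[vals]
    m = m + 0
    length = 21 + 48
    length = vals % vals
    vals = m - 48
    e = 11 - 48
    return e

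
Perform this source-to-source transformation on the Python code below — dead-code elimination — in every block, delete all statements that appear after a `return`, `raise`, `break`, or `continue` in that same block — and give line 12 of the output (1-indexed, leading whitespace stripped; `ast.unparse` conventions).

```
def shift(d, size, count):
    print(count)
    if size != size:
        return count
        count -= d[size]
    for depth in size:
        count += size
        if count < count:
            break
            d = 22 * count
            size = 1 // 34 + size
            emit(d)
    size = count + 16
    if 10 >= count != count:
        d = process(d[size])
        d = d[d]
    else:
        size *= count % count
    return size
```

d = d[d]

Transformed code:
def shift(d, size, count):
    print(count)
    if size != size:
        return count
    for depth in size:
        count += size
        if count < count:
            break
    size = count + 16
    if 10 >= count != count:
        d = process(d[size])
        d = d[d]
    else:
        size *= count % count
    return size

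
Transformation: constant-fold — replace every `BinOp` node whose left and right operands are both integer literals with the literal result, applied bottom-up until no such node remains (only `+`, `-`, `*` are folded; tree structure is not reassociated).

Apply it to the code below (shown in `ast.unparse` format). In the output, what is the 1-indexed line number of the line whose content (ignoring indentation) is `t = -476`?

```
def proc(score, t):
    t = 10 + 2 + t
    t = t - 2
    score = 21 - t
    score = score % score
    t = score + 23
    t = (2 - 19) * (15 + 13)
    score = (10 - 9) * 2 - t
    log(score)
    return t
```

7

Transformed code:
def proc(score, t):
    t = 12 + t
    t = t - 2
    score = 21 - t
    score = score % score
    t = score + 23
    t = -476
    score = 2 - t
    log(score)
    return t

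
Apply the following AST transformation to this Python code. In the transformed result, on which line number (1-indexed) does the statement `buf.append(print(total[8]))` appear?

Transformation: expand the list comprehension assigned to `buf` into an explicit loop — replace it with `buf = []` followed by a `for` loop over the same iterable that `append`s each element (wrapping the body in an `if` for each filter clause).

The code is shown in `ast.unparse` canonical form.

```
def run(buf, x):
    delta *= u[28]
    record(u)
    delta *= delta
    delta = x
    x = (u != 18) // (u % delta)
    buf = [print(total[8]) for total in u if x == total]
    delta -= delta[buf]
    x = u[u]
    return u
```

Transformed code:
def run(buf, x):
    delta *= u[28]
    record(u)
    delta *= delta
    delta = x
    x = (u != 18) // (u % delta)
    buf = []
    for total in u:
        if x == total:
            buf.append(print(total[8]))
    delta -= delta[buf]
    x = u[u]
    return u

10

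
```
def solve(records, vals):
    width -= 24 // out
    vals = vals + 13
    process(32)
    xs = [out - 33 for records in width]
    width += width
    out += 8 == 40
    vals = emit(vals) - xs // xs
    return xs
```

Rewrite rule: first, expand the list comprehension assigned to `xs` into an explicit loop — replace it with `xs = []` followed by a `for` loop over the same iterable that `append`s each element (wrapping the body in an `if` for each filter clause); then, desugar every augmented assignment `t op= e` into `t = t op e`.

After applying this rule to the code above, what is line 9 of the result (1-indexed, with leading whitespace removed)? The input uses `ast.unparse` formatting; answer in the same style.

out = out + (8 == 40)

Transformed code:
def solve(records, vals):
    width = width - 24 // out
    vals = vals + 13
    process(32)
    xs = []
    for records in width:
        xs.append(out - 33)
    width = width + width
    out = out + (8 == 40)
    vals = emit(vals) - xs // xs
    return xs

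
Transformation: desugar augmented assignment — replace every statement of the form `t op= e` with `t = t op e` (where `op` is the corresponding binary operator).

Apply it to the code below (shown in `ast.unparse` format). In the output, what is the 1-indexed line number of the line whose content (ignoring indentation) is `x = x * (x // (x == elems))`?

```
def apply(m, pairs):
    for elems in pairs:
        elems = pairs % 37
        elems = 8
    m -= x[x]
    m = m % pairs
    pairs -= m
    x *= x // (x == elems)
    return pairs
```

Transformed code:
def apply(m, pairs):
    for elems in pairs:
        elems = pairs % 37
        elems = 8
    m = m - x[x]
    m = m % pairs
    pairs = pairs - m
    x = x * (x // (x == elems))
    return pairs

8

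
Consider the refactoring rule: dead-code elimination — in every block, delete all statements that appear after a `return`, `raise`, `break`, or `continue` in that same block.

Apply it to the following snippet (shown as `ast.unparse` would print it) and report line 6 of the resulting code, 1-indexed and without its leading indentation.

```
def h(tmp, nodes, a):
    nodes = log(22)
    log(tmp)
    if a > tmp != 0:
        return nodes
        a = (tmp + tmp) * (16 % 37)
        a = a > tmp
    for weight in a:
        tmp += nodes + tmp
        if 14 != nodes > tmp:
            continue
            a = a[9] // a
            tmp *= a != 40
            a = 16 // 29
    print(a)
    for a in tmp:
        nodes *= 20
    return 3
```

Transformed code:
def h(tmp, nodes, a):
    nodes = log(22)
    log(tmp)
    if a > tmp != 0:
        return nodes
    for weight in a:
        tmp += nodes + tmp
        if 14 != nodes > tmp:
            continue
    print(a)
    for a in tmp:
        nodes *= 20
    return 3

for weight in a:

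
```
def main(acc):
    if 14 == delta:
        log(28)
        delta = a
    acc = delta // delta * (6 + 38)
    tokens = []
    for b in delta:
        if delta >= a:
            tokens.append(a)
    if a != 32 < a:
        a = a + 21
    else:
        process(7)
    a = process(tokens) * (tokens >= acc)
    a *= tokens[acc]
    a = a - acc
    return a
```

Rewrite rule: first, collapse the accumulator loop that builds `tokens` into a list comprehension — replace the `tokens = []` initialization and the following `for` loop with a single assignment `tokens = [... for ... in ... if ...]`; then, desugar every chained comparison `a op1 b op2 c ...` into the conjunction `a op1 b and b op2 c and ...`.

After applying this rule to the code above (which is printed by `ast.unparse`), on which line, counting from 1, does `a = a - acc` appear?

13

Transformed code:
def main(acc):
    if 14 == delta:
        log(28)
        delta = a
    acc = delta // delta * (6 + 38)
    tokens = [a for b in delta if delta >= a]
    if a != 32 and 32 < a:
        a = a + 21
    else:
        process(7)
    a = process(tokens) * (tokens >= acc)
    a *= tokens[acc]
    a = a - acc
    return a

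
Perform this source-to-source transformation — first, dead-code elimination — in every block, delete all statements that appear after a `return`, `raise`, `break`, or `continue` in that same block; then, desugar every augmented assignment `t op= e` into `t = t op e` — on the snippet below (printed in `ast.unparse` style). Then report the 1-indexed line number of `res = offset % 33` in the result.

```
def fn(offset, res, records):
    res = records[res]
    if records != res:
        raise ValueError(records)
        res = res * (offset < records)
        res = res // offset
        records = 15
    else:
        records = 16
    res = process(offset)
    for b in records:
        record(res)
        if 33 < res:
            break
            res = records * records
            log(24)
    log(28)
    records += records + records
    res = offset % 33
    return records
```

14

Transformed code:
def fn(offset, res, records):
    res = records[res]
    if records != res:
        raise ValueError(records)
    else:
        records = 16
    res = process(offset)
    for b in records:
        record(res)
        if 33 < res:
            break
    log(28)
    records = records + (records + records)
    res = offset % 33
    return records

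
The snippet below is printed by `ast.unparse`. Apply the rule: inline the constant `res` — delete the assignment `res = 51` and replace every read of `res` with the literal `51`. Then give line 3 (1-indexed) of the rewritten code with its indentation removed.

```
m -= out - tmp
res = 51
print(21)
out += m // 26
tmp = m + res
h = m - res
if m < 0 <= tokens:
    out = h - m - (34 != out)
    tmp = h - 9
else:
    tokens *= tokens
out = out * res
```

out += m // 26

Transformed code:
m -= out - tmp
print(21)
out += m // 26
tmp = m + 51
h = m - 51
if m < 0 <= tokens:
    out = h - m - (34 != out)
    tmp = h - 9
else:
    tokens *= tokens
out = out * 51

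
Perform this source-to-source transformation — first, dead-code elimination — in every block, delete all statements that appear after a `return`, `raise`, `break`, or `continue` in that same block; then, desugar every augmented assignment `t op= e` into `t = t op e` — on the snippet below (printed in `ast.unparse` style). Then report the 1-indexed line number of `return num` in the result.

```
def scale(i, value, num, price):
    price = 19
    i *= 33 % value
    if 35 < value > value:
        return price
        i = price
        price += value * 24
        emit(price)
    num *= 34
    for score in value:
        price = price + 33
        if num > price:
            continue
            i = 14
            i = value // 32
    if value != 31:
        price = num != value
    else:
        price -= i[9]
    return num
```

Transformed code:
def scale(i, value, num, price):
    price = 19
    i = i * (33 % value)
    if 35 < value > value:
        return price
    num = num * 34
    for score in value:
        price = price + 33
        if num > price:
            continue
    if value != 31:
        price = num != value
    else:
        price = price - i[9]
    return num

15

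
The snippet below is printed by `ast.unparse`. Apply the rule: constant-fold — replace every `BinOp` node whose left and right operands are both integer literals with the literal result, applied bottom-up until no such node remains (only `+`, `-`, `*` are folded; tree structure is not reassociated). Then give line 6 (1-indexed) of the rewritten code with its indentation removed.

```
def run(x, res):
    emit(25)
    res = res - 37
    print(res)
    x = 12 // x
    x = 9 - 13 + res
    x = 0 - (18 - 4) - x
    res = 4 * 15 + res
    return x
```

x = -4 + res

Transformed code:
def run(x, res):
    emit(25)
    res = res - 37
    print(res)
    x = 12 // x
    x = -4 + res
    x = -14 - x
    res = 60 + res
    return x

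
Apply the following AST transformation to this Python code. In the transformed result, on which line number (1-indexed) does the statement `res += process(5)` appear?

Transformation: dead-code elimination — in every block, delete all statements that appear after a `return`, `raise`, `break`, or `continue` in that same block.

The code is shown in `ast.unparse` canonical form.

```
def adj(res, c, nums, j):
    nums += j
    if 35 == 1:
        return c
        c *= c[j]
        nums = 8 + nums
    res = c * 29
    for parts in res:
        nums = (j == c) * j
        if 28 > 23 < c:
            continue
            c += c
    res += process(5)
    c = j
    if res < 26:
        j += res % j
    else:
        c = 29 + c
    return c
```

Transformed code:
def adj(res, c, nums, j):
    nums += j
    if 35 == 1:
        return c
    res = c * 29
    for parts in res:
        nums = (j == c) * j
        if 28 > 23 < c:
            continue
    res += process(5)
    c = j
    if res < 26:
        j += res % j
    else:
        c = 29 + c
    return c

10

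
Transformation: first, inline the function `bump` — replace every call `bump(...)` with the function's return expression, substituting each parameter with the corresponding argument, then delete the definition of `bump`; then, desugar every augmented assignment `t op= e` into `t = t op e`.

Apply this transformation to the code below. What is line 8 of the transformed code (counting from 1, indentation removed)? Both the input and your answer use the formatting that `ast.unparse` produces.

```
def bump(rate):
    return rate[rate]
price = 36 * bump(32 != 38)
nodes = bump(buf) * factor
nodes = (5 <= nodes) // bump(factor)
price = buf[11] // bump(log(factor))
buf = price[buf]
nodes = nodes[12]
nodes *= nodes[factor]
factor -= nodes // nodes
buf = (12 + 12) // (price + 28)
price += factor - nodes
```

factor = factor - nodes // nodes

Transformed code:
price = 36 * (32 != 38)[32 != 38]
nodes = buf[buf] * factor
nodes = (5 <= nodes) // factor[factor]
price = buf[11] // log(factor)[log(factor)]
buf = price[buf]
nodes = nodes[12]
nodes = nodes * nodes[factor]
factor = factor - nodes // nodes
buf = (12 + 12) // (price + 28)
price = price + (factor - nodes)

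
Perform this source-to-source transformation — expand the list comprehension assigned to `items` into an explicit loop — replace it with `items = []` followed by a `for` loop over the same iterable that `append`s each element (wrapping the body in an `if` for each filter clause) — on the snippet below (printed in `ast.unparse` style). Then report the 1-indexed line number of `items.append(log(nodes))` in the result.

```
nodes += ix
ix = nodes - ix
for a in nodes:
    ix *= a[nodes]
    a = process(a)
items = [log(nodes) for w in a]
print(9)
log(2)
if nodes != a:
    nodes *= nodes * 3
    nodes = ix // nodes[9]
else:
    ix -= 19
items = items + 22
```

Transformed code:
nodes += ix
ix = nodes - ix
for a in nodes:
    ix *= a[nodes]
    a = process(a)
items = []
for w in a:
    items.append(log(nodes))
print(9)
log(2)
if nodes != a:
    nodes *= nodes * 3
    nodes = ix // nodes[9]
else:
    ix -= 19
items = items + 22

8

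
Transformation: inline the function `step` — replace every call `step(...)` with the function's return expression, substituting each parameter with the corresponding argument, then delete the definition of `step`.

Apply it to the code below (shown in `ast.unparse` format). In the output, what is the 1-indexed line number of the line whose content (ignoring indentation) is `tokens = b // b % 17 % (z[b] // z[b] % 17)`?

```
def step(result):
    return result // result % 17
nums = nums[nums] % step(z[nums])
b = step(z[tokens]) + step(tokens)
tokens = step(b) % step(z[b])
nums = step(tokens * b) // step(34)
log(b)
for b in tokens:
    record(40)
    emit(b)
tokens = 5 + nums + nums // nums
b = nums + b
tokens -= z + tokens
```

Transformed code:
nums = nums[nums] % (z[nums] // z[nums] % 17)
b = z[tokens] // z[tokens] % 17 + tokens // tokens % 17
tokens = b // b % 17 % (z[b] // z[b] % 17)
nums = tokens * b // (tokens * b) % 17 // (34 // 34 % 17)
log(b)
for b in tokens:
    record(40)
    emit(b)
tokens = 5 + nums + nums // nums
b = nums + b
tokens -= z + tokens

3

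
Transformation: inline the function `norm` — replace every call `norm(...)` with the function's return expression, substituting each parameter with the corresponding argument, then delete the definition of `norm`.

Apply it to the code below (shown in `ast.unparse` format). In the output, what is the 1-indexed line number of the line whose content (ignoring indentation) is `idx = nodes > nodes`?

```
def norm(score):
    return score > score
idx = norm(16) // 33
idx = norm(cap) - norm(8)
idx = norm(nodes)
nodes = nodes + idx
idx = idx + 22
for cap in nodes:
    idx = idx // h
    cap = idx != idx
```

Transformed code:
idx = (16 > 16) // 33
idx = (cap > cap) - (8 > 8)
idx = nodes > nodes
nodes = nodes + idx
idx = idx + 22
for cap in nodes:
    idx = idx // h
    cap = idx != idx

3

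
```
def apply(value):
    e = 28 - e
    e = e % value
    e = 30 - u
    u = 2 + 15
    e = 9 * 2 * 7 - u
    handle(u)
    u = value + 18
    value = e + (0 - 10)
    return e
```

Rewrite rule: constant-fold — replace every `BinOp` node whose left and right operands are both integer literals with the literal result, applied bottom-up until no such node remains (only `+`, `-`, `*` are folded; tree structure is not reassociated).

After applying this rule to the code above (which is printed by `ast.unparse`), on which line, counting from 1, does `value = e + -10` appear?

Transformed code:
def apply(value):
    e = 28 - e
    e = e % value
    e = 30 - u
    u = 17
    e = 126 - u
    handle(u)
    u = value + 18
    value = e + -10
    return e

9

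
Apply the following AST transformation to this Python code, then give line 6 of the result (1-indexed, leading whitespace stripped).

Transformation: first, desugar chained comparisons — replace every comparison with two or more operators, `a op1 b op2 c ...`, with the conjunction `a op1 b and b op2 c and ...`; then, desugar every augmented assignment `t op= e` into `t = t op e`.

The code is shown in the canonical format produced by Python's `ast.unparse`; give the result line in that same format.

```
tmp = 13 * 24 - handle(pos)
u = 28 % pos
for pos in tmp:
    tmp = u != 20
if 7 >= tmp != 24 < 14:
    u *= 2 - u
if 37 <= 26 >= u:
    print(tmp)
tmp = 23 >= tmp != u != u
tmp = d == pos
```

Transformed code:
tmp = 13 * 24 - handle(pos)
u = 28 % pos
for pos in tmp:
    tmp = u != 20
if 7 >= tmp and tmp != 24 and (24 < 14):
    u = u * (2 - u)
if 37 <= 26 and 26 >= u:
    print(tmp)
tmp = 23 >= tmp and tmp != u and (u != u)
tmp = d == pos

u = u * (2 - u)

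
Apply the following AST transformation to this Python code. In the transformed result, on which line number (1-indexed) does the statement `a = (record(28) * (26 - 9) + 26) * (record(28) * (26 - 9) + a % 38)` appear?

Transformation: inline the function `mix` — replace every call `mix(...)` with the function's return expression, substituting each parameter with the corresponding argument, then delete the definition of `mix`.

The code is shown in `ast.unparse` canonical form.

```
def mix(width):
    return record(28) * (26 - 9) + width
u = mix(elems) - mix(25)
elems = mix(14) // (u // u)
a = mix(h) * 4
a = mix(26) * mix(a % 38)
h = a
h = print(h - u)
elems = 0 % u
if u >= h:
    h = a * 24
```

4

Transformed code:
u = record(28) * (26 - 9) + elems - (record(28) * (26 - 9) + 25)
elems = (record(28) * (26 - 9) + 14) // (u // u)
a = (record(28) * (26 - 9) + h) * 4
a = (record(28) * (26 - 9) + 26) * (record(28) * (26 - 9) + a % 38)
h = a
h = print(h - u)
elems = 0 % u
if u >= h:
    h = a * 24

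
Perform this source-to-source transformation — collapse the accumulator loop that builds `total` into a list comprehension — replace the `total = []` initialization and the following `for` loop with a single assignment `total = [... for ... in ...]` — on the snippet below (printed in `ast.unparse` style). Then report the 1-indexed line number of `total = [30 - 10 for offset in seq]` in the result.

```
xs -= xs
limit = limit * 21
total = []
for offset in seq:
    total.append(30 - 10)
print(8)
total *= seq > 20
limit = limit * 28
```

Transformed code:
xs -= xs
limit = limit * 21
total = [30 - 10 for offset in seq]
print(8)
total *= seq > 20
limit = limit * 28

3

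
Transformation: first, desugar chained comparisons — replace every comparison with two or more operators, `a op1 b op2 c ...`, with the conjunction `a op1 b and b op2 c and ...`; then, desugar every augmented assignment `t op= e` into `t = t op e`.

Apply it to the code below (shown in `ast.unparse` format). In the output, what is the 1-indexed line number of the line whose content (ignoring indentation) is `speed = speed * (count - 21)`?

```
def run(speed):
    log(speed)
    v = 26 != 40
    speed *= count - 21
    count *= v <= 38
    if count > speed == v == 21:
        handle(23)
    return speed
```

Transformed code:
def run(speed):
    log(speed)
    v = 26 != 40
    speed = speed * (count - 21)
    count = count * (v <= 38)
    if count > speed and speed == v and (v == 21):
        handle(23)
    return speed

4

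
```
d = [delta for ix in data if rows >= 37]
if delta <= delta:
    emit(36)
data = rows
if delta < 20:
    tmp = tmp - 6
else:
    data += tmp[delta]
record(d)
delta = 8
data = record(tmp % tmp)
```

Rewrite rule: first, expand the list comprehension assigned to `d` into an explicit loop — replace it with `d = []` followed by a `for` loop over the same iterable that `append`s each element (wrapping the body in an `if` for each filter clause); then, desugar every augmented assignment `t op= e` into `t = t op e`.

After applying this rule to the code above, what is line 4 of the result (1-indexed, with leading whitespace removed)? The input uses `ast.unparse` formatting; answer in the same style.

d.append(delta)

Transformed code:
d = []
for ix in data:
    if rows >= 37:
        d.append(delta)
if delta <= delta:
    emit(36)
data = rows
if delta < 20:
    tmp = tmp - 6
else:
    data = data + tmp[delta]
record(d)
delta = 8
data = record(tmp % tmp)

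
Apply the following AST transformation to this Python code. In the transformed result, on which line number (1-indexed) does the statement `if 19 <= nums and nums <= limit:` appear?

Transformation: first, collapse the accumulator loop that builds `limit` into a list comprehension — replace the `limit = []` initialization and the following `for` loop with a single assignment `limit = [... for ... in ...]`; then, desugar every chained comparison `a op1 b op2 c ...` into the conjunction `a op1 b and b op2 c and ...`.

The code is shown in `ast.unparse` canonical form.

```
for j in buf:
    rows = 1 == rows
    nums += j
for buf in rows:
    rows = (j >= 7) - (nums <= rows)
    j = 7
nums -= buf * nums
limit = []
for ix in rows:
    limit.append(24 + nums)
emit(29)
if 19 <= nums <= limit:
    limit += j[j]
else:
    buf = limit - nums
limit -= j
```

10

Transformed code:
for j in buf:
    rows = 1 == rows
    nums += j
for buf in rows:
    rows = (j >= 7) - (nums <= rows)
    j = 7
nums -= buf * nums
limit = [24 + nums for ix in rows]
emit(29)
if 19 <= nums and nums <= limit:
    limit += j[j]
else:
    buf = limit - nums
limit -= j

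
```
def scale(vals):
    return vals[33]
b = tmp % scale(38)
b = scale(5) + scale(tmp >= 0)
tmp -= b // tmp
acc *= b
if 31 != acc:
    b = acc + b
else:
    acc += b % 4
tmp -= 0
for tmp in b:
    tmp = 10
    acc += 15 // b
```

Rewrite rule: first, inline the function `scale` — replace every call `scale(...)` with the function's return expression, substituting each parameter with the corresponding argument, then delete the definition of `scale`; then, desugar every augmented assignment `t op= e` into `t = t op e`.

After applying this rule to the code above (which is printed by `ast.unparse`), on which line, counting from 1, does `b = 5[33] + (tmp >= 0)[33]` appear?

Transformed code:
b = tmp % 38[33]
b = 5[33] + (tmp >= 0)[33]
tmp = tmp - b // tmp
acc = acc * b
if 31 != acc:
    b = acc + b
else:
    acc = acc + b % 4
tmp = tmp - 0
for tmp in b:
    tmp = 10
    acc = acc + 15 // b

2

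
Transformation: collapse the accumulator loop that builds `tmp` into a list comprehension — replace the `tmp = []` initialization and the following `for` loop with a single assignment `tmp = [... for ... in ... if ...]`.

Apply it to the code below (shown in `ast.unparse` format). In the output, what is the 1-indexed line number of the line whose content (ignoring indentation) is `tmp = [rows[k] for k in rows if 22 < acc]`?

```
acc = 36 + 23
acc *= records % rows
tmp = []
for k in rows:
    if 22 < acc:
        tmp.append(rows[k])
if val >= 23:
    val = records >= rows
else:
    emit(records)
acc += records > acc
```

3

Transformed code:
acc = 36 + 23
acc *= records % rows
tmp = [rows[k] for k in rows if 22 < acc]
if val >= 23:
    val = records >= rows
else:
    emit(records)
acc += records > acc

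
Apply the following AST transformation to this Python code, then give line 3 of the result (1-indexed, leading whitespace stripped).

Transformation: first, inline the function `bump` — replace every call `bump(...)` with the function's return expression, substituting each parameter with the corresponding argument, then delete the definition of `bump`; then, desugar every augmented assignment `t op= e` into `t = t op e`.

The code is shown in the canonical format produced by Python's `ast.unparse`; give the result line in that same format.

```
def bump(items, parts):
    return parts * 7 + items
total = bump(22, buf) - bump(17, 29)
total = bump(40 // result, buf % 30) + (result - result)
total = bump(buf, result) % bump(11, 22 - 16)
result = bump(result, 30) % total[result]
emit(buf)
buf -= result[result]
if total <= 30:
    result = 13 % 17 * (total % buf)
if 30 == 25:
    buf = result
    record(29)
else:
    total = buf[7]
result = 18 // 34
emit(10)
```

total = (result * 7 + buf) % ((22 - 16) * 7 + 11)

Transformed code:
total = buf * 7 + 22 - (29 * 7 + 17)
total = buf % 30 * 7 + 40 // result + (result - result)
total = (result * 7 + buf) % ((22 - 16) * 7 + 11)
result = (30 * 7 + result) % total[result]
emit(buf)
buf = buf - result[result]
if total <= 30:
    result = 13 % 17 * (total % buf)
if 30 == 25:
    buf = result
    record(29)
else:
    total = buf[7]
result = 18 // 34
emit(10)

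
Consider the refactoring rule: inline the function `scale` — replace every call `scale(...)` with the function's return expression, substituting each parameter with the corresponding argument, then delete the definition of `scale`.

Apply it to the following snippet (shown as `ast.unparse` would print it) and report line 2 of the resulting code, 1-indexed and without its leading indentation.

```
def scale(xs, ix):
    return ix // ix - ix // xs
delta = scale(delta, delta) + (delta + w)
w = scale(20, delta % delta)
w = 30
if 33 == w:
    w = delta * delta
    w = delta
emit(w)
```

w = delta % delta // (delta % delta) - delta % delta // 20

Transformed code:
delta = delta // delta - delta // delta + (delta + w)
w = delta % delta // (delta % delta) - delta % delta // 20
w = 30
if 33 == w:
    w = delta * delta
    w = delta
emit(w)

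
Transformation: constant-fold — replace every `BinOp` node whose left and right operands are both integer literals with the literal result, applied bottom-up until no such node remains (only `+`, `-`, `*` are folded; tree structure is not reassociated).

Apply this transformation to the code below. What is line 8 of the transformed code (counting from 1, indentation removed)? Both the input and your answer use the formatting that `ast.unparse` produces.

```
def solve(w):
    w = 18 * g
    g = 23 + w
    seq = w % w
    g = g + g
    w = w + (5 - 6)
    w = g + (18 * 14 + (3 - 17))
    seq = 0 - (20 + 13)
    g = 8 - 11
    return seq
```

Transformed code:
def solve(w):
    w = 18 * g
    g = 23 + w
    seq = w % w
    g = g + g
    w = w + -1
    w = g + 238
    seq = -33
    g = -3
    return seq

seq = -33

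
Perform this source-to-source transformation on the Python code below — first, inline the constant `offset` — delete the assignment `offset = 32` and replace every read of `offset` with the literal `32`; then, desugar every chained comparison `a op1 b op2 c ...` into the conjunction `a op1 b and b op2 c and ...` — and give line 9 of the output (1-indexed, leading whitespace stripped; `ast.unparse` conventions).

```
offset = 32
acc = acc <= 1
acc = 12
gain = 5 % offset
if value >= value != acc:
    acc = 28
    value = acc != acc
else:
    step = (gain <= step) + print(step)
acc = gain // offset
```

Transformed code:
acc = acc <= 1
acc = 12
gain = 5 % 32
if value >= value and value != acc:
    acc = 28
    value = acc != acc
else:
    step = (gain <= step) + print(step)
acc = gain // 32

acc = gain // 32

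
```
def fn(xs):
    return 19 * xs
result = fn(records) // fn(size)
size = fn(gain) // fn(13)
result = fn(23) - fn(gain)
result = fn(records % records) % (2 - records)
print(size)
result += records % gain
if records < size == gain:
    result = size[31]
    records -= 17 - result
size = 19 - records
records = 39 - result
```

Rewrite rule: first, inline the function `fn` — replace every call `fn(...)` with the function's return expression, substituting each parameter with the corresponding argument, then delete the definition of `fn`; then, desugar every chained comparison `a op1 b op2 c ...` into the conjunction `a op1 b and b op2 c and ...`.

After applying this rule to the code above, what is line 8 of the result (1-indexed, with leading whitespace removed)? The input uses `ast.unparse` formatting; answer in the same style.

result = size[31]

Transformed code:
result = 19 * records // (19 * size)
size = 19 * gain // (19 * 13)
result = 19 * 23 - 19 * gain
result = 19 * (records % records) % (2 - records)
print(size)
result += records % gain
if records < size and size == gain:
    result = size[31]
    records -= 17 - result
size = 19 - records
records = 39 - result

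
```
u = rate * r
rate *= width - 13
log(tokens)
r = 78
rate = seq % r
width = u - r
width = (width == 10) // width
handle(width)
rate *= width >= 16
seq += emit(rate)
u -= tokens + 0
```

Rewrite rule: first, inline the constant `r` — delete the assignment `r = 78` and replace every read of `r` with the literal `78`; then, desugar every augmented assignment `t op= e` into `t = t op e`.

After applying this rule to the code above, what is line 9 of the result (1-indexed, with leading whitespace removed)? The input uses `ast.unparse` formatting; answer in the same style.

seq = seq + emit(rate)

Transformed code:
u = rate * 78
rate = rate * (width - 13)
log(tokens)
rate = seq % 78
width = u - 78
width = (width == 10) // width
handle(width)
rate = rate * (width >= 16)
seq = seq + emit(rate)
u = u - (tokens + 0)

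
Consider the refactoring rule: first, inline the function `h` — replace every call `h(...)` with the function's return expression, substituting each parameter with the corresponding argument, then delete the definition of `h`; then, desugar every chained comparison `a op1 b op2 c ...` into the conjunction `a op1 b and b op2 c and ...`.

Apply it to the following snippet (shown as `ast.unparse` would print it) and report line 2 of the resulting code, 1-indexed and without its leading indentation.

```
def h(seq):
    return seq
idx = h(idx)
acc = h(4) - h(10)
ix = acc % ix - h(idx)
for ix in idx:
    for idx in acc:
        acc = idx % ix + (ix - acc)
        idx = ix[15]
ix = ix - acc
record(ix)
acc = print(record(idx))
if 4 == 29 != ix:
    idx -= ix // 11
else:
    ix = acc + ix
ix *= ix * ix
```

Transformed code:
idx = idx
acc = 4 - 10
ix = acc % ix - idx
for ix in idx:
    for idx in acc:
        acc = idx % ix + (ix - acc)
        idx = ix[15]
ix = ix - acc
record(ix)
acc = print(record(idx))
if 4 == 29 and 29 != ix:
    idx -= ix // 11
else:
    ix = acc + ix
ix *= ix * ix

acc = 4 - 10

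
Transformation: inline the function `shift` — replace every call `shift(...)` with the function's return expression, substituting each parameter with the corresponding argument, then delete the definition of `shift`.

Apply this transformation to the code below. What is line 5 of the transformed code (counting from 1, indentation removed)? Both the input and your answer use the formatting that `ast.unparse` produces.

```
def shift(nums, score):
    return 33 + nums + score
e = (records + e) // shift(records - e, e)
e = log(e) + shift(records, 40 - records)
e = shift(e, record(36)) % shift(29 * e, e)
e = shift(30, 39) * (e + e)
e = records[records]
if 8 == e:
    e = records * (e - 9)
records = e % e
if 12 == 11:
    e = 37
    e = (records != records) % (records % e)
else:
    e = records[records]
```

Transformed code:
e = (records + e) // (33 + (records - e) + e)
e = log(e) + (33 + records + (40 - records))
e = (33 + e + record(36)) % (33 + 29 * e + e)
e = (33 + 30 + 39) * (e + e)
e = records[records]
if 8 == e:
    e = records * (e - 9)
records = e % e
if 12 == 11:
    e = 37
    e = (records != records) % (records % e)
else:
    e = records[records]

e = records[records]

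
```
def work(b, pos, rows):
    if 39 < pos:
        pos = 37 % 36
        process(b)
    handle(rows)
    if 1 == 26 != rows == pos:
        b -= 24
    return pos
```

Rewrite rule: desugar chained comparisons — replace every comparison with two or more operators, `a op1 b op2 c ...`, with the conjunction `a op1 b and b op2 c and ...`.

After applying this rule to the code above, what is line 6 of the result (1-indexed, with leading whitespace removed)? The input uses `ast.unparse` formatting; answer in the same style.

Transformed code:
def work(b, pos, rows):
    if 39 < pos:
        pos = 37 % 36
        process(b)
    handle(rows)
    if 1 == 26 and 26 != rows and (rows == pos):
        b -= 24
    return pos

if 1 == 26 and 26 != rows and (rows == pos):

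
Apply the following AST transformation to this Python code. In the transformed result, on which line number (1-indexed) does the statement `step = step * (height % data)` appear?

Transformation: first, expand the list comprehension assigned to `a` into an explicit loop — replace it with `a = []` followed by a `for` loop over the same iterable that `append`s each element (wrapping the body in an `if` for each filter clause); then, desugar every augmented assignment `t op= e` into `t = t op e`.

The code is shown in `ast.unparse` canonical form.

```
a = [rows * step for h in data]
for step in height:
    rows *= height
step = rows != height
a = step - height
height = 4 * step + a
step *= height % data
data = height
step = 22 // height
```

9

Transformed code:
a = []
for h in data:
    a.append(rows * step)
for step in height:
    rows = rows * height
step = rows != height
a = step - height
height = 4 * step + a
step = step * (height % data)
data = height
step = 22 // height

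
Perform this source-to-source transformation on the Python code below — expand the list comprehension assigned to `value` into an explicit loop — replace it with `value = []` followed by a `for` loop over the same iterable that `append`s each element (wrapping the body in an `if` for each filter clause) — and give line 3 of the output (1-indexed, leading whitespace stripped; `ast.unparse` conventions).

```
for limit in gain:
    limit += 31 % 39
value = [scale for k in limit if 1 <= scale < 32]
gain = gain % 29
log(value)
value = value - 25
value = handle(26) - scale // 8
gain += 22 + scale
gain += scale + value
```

value = []

Transformed code:
for limit in gain:
    limit += 31 % 39
value = []
for k in limit:
    if 1 <= scale < 32:
        value.append(scale)
gain = gain % 29
log(value)
value = value - 25
value = handle(26) - scale // 8
gain += 22 + scale
gain += scale + value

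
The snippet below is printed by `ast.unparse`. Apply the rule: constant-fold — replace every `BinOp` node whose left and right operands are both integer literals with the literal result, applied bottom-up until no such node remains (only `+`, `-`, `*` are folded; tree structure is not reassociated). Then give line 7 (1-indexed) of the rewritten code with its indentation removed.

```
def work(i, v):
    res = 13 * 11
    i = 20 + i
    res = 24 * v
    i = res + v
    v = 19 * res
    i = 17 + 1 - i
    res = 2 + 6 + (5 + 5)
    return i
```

Transformed code:
def work(i, v):
    res = 143
    i = 20 + i
    res = 24 * v
    i = res + v
    v = 19 * res
    i = 18 - i
    res = 18
    return i

i = 18 - i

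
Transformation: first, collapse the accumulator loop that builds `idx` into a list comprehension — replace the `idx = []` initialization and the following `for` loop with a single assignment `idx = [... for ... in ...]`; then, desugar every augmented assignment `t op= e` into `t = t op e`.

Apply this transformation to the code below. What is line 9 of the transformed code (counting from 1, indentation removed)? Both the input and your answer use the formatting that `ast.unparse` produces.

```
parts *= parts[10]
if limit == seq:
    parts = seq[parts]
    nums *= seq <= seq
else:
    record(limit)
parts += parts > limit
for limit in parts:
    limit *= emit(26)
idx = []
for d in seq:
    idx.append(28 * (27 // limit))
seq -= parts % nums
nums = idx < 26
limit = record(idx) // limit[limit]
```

limit = limit * emit(26)

Transformed code:
parts = parts * parts[10]
if limit == seq:
    parts = seq[parts]
    nums = nums * (seq <= seq)
else:
    record(limit)
parts = parts + (parts > limit)
for limit in parts:
    limit = limit * emit(26)
idx = [28 * (27 // limit) for d in seq]
seq = seq - parts % nums
nums = idx < 26
limit = record(idx) // limit[limit]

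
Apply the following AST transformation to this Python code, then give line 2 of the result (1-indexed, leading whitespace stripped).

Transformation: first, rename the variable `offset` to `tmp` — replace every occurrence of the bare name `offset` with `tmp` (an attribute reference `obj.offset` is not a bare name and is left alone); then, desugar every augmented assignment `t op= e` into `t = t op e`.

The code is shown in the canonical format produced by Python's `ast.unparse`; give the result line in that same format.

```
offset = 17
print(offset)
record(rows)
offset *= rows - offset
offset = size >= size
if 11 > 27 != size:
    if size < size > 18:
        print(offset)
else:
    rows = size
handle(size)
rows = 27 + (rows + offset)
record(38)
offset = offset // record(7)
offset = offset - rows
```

print(tmp)

Transformed code:
tmp = 17
print(tmp)
record(rows)
tmp = tmp * (rows - tmp)
tmp = size >= size
if 11 > 27 != size:
    if size < size > 18:
        print(tmp)
else:
    rows = size
handle(size)
rows = 27 + (rows + tmp)
record(38)
tmp = tmp // record(7)
tmp = tmp - rows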